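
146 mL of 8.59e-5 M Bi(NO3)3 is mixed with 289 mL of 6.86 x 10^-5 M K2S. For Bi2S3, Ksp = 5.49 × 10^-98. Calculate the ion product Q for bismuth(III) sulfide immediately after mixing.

Q = 7.87 x 10^-23

Total volume = 146 + 289 = 435 mL.
[Bi^3+] = 8.59 x 10^-5 × (146/435) = 2.883 × 10^-5 M
[S^2-] = 6.86 x 10^-5 × (289/435) = 4.558 x 10^-5 M
Bi2S3(s) ⇌ 2 Bi^3+(aq) + 3 S^2-(aq), so Q = [Bi^3+]^2[S^2-]^3
Q = (2.883 × 10^-5)^2(4.558 x 10^-5)^3 = 7.87 × 10^-23
Q > Ksp, so Bi2S3 will precipitate.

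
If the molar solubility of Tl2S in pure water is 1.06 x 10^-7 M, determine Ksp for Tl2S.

Tl2S(s) ⇌ 2 Tl^+ + S^2-
For each mole of Tl2S that dissolves: [Tl^+] = 2s, [S^2-] = s.
Ksp = [Tl^+]^2[S^2-]
So Ksp = (2s)^2 × s = 4s^3
With s = 1.06 × 10^-7: Ksp = 4.76 x 10^-21

Ksp = 4.76 x 10^-21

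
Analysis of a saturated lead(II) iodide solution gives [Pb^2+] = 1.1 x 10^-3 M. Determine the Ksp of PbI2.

Ksp ≈ 5.3e-9

PbI2(s) ⇌ Pb^2+ + 2 I^-
Stoichiometry gives [I^-] = (2/1)[Pb^2+] = 2.20 × 10^-3 M.
Ksp = [Pb^2+][I^-]^2
Ksp = 1.1 × 10^-3 × (2.20 × 10^-3)^2 = 5.3 × 10^-9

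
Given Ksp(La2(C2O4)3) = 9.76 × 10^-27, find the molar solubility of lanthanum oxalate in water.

La2(C2O4)3(s) ⇌ 2 La^3+(aq) + 3 C2O4^2-(aq)
Ksp = [La^3+]^2[C2O4^2-]^3
If s mol/L of La2(C2O4)3 dissolves, [La^3+] = 2s and [C2O4^2-] = 3s.
So Ksp = (2s)^2 × (3s)^3 = 108s^5
s = (9.76 × 10^-27 / 108)^(1/5) = 2.46 × 10^-6 M

s = 2.46 × 10^-6 M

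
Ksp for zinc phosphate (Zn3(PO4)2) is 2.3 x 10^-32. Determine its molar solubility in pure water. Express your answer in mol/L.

1.8e-7 M

Zn3(PO4)2(s) ⇌ 3 Zn^2+ + 2 PO4^3-
Ksp = [Zn^2+]^3[PO4^3-]^2
Let s = molar solubility. Then [Zn^2+] = 3s and [PO4^3-] = 2s.
Substituting: Ksp = (3s)^3(2s)^2 = 108s^5
Solving, s = (2.3 x 10^-32/108)^(1/5) = 1.8 x 10^-7 M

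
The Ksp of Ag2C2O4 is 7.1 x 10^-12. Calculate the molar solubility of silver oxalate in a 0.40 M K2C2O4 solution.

Ag2C2O4(s) ⇌ 2 Ag^+ + C2O4^2-
Ksp = [Ag^+]^2[C2O4^2-]
If s mol/L dissolves here, [Ag^+] = 2s, [C2O4^2-] = 0.40 + s ≈ 0.40 (since C2O4^2- from K2C2O4 dominates).
Ksp ≈ (2s)^2 × 0.40
s = 2.1 × 10^-6 M
Check: s = 2.1 x 10^-6 ≪ 0.40, so the approximation is valid.

s = 2.1e-6 M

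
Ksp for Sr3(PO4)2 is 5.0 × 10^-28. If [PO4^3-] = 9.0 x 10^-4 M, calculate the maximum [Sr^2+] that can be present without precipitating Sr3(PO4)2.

[Sr^2+] ≈ 8.5 x 10^-8 M

Sr3(PO4)2(s) <=> 3 Sr^2+ + 2 PO4^3-
Ksp = [Sr^2+]^3[PO4^3-]^2
Precipitation begins when Q = Ksp. With [PO4^3-] = 9.0 x 10^-4 M:
5.0 × 10^-28 = (9.0 x 10^-4)^2 × [Sr^2+]^3
[Sr^2+] = (5.0 × 10^-28 / 8.10 × 10^-7)^(1/3) = 8.5 x 10^-8 M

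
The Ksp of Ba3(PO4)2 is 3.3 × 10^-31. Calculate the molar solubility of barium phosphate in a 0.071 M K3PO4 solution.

Ba3(PO4)2(s) ⇌ 3 Ba^2+(aq) + 2 PO4^3-(aq)
Ksp = [Ba^2+]^3[PO4^3-]^2
If s mol/L dissolves here, [Ba^2+] = 3s, [PO4^3-] = 0.071 + 2s ≈ 0.071 (common-ion effect: PO4^3- is already 0.071 M).
Ksp ≈ (3s)^3 × (0.071)^2
s = 1.3 × 10^-10 M
Check: 2s = 2.7 × 10^-10 ≪ 0.071, so the approximation is valid.

s = 1.3e-10 M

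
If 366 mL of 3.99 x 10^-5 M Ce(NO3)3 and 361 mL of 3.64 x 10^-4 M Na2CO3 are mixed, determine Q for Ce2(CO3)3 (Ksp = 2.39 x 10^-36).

Total volume = 366 + 361 = 727 mL.
[Ce^3+] = 3.99 × 10^-5 × (366/727) = 2.009 × 10^-5 M
[CO3^2-] = 3.64 x 10^-4 × (361/727) = 1.807 x 10^-4 M
Ce2(CO3)3(s) <=> 2 Ce^3+ + 3 CO3^2-, so Q = [Ce^3+]^2[CO3^2-]^3
Q = (2.009 x 10^-5)^2(1.807 × 10^-4)^3 = 2.38 x 10^-21
Q > Ksp, so Ce2(CO3)3 will precipitate.

Q = 2.38 x 10^-21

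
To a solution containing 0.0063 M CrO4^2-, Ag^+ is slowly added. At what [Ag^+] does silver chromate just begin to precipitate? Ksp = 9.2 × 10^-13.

[Ag^+] = 1.2 × 10^-5 M

Ag2CrO4(s) <=> 2 Ag^+(aq) + CrO4^2-(aq)
Ksp = [Ag^+]^2[CrO4^2-]
Precipitation begins when Q = Ksp. With [CrO4^2-] = 0.0063 M:
9.2 × 10^-13 = (0.0063) × [Ag^+]^2
[Ag^+] = (9.2 × 10^-13 / 6.3 x 10^-3)^(1/2) = 1.2 × 10^-5 M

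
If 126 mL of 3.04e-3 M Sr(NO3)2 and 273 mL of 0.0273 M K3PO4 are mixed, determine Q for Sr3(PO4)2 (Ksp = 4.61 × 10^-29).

3.09 × 10^-13

Total volume = 126 + 273 = 399 mL.
[Sr^2+] = 3.04 x 10^-3 × (126/399) = 9.600 x 10^-4 M
[PO4^3-] = 2.73 x 10^-2 × (273/399) = 1.868 × 10^-2 M
Sr3(PO4)2(s) <=> 3 Sr^2+ + 2 PO4^3-, so Q = [Sr^2+]^3[PO4^3-]^2
Q = (9.600 x 10^-4)^3(1.868 x 10^-2)^2 = 3.09 × 10^-13
Q > Ksp, so Sr3(PO4)2 will precipitate.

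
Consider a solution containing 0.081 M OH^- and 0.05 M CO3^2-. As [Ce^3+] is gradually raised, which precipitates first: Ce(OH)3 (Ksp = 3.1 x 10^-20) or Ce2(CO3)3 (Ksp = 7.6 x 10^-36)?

Each salt begins to precipitate when Q = Ksp, i.e. when [Ce^3+] reaches its threshold.
For Ce(OH)3: 3.1 x 10^-20 = (0.081)^3 × [Ce^3+]  ⇒  [Ce^3+] = 5.8 × 10^-17 M.
For Ce2(CO3)3: 7.6 x 10^-36 = (0.05)^3 × [Ce^3+]^2  ⇒  [Ce^3+] = 2.5 × 10^-16 M.
The salt with the lower threshold [Ce^3+] precipitates first: Ce(OH)3.

Ce(OH)3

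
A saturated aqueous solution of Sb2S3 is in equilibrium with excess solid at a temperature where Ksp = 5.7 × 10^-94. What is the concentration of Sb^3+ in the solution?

Sb2S3(s) <=> 2 Sb^3+(aq) + 3 S^2-(aq)
Ksp = [Sb^3+]^2[S^2-]^3
If s mol/L of Sb2S3 dissolves, [Sb^3+] = 2s and [S^2-] = 3s.
Ksp = (2s)^2(3s)^3 = 108s^5
Solving, s = (5.7 × 10^-94/108)^(1/5) = 8.80 × 10^-20 M
[Sb^3+] = 2s = 1.8 × 10^-19 M

[Sb^3+] ≈ 1.8e-19 M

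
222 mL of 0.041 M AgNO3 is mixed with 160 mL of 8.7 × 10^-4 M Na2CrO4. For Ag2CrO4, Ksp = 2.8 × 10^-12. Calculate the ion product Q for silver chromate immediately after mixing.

Q = 2.1 × 10^-7

Total volume = 222 + 160 = 382 mL.
[Ag^+] = 4.1 × 10^-2 × (222/382) = 2.38 × 10^-2 M
[CrO4^2-] = 8.7 × 10^-4 × (160/382) = 3.64 × 10^-4 M
Ag2CrO4(s) ⇌ 2 Ag^+(aq) + CrO4^2-(aq), so Q = [Ag^+]^2[CrO4^2-]
Q = (2.38 × 10^-2)^2(3.64 × 10^-4) = 2.1 × 10^-7
Q > Ksp, so Ag2CrO4 will precipitate.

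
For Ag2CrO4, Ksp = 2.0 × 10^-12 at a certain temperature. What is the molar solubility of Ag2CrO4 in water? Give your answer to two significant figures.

Ag2CrO4(s) ⇌ 2 Ag^+ + CrO4^2-
Ksp = [Ag^+]^2[CrO4^2-]
For each mole of Ag2CrO4 that dissolves: [Ag^+] = 2s, [CrO4^2-] = s.
So Ksp = (2s)^2 × s = 4s^3
s^3 = 2.0 × 10^-12 / 4, so s = 7.9 × 10^-5 M

s = 7.9e-5 M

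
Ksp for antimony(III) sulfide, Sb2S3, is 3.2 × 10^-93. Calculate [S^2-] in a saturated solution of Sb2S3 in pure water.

Sb2S3(s) ⇌ 2 Sb^3+(aq) + 3 S^2-(aq)
Ksp = [Sb^3+]^2[S^2-]^3
Let s = molar solubility. Then [Sb^3+] = 2s and [S^2-] = 3s.
Ksp = (2s)^2(3s)^3 = 108s^5
Solving, s = (3.2 × 10^-93/108)^(1/5) = 1.24 × 10^-19 M
[S^2-] = 3s = 3.7 x 10^-19 M

[S^2-] = 3.7 × 10^-19 M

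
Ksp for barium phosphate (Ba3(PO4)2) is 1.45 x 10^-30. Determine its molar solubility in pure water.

s ≈ 4.22 × 10^-7 M

Ba3(PO4)2(s) ⇌ 3 Ba^2+ + 2 PO4^3-
Ksp = [Ba^2+]^3[PO4^3-]^2
If s mol/L of Ba3(PO4)2 dissolves, [Ba^2+] = 3s and [PO4^3-] = 2s.
Ksp = (3s)^3(2s)^2 = 108s^5
s^5 = 1.45 x 10^-30 / 108, so s = 4.22 × 10^-7 M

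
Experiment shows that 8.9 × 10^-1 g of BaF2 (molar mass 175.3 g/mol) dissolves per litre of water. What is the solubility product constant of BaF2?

Ksp ≈ 5.2 × 10^-7

Molar solubility s = (8.9 × 10^-1 g/L) / (175.3 g/mol) = 5.08 × 10^-3 M.
BaF2(s) ⇌ Ba^2+(aq) + 2 F^-(aq)
Let s = molar solubility. Then [Ba^2+] = s and [F^-] = 2s.
Ksp = [Ba^2+][F^-]^2
So Ksp = s × (2s)^2 = 4s^3
With s = 5.08 x 10^-3: Ksp = 5.2 × 10^-7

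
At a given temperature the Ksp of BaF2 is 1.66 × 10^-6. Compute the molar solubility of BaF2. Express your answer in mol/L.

s = 7.46e-3 M

BaF2(s) ⇌ Ba^2+(aq) + 2 F^-(aq)
Ksp = [Ba^2+][F^-]^2
With molar solubility s: [Ba^2+] = s, [F^-] = 2s.
So Ksp = s × (2s)^2 = 4s^3
Solving, s = (1.66 × 10^-6/4)^(1/3) = 7.46 x 10^-3 M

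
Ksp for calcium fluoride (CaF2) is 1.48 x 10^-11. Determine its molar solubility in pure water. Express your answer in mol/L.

CaF2(s) <=> Ca^2+ + 2 F^-
Ksp = [Ca^2+][F^-]^2
If s mol/L of CaF2 dissolves, [Ca^2+] = s and [F^-] = 2s.
Ksp = s(2s)^2 = 4s^3
s^3 = 1.48 x 10^-11 / 4, so s = 1.55 × 10^-4 M

1.55e-4 M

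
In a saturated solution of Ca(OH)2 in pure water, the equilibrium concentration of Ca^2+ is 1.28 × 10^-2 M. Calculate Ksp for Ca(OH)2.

Ca(OH)2(s) <=> Ca^2+(aq) + 2 OH^-(aq)
Stoichiometry gives [OH^-] = (2/1)[Ca^2+] = 2.560 x 10^-2 M.
Ksp = [Ca^2+][OH^-]^2
Ksp = 1.28 × 10^-2 × (2.560 x 10^-2)^2 = 8.39 x 10^-6

Ksp = 8.39e-6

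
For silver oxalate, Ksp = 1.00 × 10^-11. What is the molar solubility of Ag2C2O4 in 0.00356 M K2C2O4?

Ag2C2O4(s) <=> 2 Ag^+(aq) + C2O4^2-(aq)
Ksp = [Ag^+]^2[C2O4^2-]
Let s = moles of Ag2C2O4 that dissolve per litre. [Ag^+] = 2s, [C2O4^2-] = 0.00356 + s ≈ 0.00356 (Ksp is small, so little additional dissolves).
Ksp ≈ (2s)^2 × 0.00356
s = 2.65 × 10^-5 M
Check: s = 2.6 x 10^-5 ≪ 0.00356, so the approximation is valid.

2.65 × 10^-5 M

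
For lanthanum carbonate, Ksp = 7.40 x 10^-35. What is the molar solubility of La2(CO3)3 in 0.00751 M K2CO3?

6.61 × 10^-15 M

La2(CO3)3(s) ⇌ 2 La^3+(aq) + 3 CO3^2-(aq)
Ksp = [La^3+]^2[CO3^2-]^3
If s mol/L dissolves here, [La^3+] = 2s, [CO3^2-] = 0.00751 + 3s ≈ 0.00751 (since CO3^2- from K2CO3 dominates).
Ksp ≈ (2s)^2 × (0.00751)^3
s = 6.61 × 10^-15 M
Check: 3s = 2.0 × 10^-14 ≪ 0.00751, so the approximation is valid.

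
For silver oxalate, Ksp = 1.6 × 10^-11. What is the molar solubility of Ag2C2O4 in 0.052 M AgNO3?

s ≈ 5.9 × 10^-9 M

Ag2C2O4(s) <=> 2 Ag^+(aq) + C2O4^2-(aq)
Ksp = [Ag^+]^2[C2O4^2-]
Let s be the molar solubility in this solution. [Ag^+] = 0.052 + 2s ≈ 0.052, [C2O4^2-] = s (common-ion effect: Ag^+ is already 0.052 M).
Ksp ≈ (0.052)^2 × s
s = 5.9 × 10^-9 M
Check: 2s = 1.2 x 10^-8 ≪ 0.052, so the approximation is valid.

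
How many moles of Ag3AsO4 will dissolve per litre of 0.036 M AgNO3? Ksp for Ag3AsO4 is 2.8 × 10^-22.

6.0 × 10^-18 M

Ag3AsO4(s) ⇌ 3 Ag^+(aq) + AsO4^3-(aq)
Ksp = [Ag^+]^3[AsO4^3-]
Let s be the molar solubility in this solution. [Ag^+] = 0.036 + 3s ≈ 0.036, [AsO4^3-] = s (since Ag^+ from AgNO3 dominates).
Ksp ≈ (0.036)^3 × s
s = 6.0 × 10^-18 M
Check: 3s = 1.8 × 10^-17 ≪ 0.036, so the approximation is valid.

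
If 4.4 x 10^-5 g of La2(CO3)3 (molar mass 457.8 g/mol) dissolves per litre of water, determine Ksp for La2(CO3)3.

8.9 x 10^-34

Molar solubility s = (4.4 x 10^-5 g/L) / (457.8 g/mol) = 9.61 x 10^-8 M.
La2(CO3)3(s) ⇌ 2 La^3+(aq) + 3 CO3^2-(aq)
For each mole of La2(CO3)3 that dissolves: [La^3+] = 2s, [CO3^2-] = 3s.
Ksp = [La^3+]^2[CO3^2-]^3
So Ksp = (2s)^2 × (3s)^3 = 108s^5
Ksp = 108 × (9.61 x 10^-8)^5 = 8.9 × 10^-34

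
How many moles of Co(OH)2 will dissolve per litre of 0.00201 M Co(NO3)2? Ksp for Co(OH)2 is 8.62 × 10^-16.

s = 3.27 × 10^-7 M

Co(OH)2(s) <=> Co^2+ + 2 OH^-
Ksp = [Co^2+][OH^-]^2
Let s be the molar solubility in this solution. [Co^2+] = 0.00201 + s ≈ 0.00201, [OH^-] = 2s (common-ion effect: Co^2+ is already 0.00201 M).
Ksp ≈ 0.00201 × (2s)^2
s = 3.27 × 10^-7 M
Check: s = 3.3 x 10^-7 ≪ 0.00201, so the approximation is valid.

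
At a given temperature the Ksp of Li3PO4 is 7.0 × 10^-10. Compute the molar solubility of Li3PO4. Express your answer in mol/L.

s = 2.3 × 10^-3 M

Li3PO4(s) ⇌ 3 Li^+(aq) + PO4^3-(aq)
Ksp = [Li^+]^3[PO4^3-]
For each mole of Li3PO4 that dissolves: [Li^+] = 3s, [PO4^3-] = s.
Substituting: Ksp = (3s)^3s = 27s^4
Solving, s = (7.0 × 10^-10/27)^(1/4) = 2.3 x 10^-3 M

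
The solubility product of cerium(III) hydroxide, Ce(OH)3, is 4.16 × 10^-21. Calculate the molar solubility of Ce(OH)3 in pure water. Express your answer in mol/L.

s = 3.52 x 10^-6 M

Ce(OH)3(s) ⇌ Ce^3+ + 3 OH^-
Ksp = [Ce^3+][OH^-]^3
If s mol/L of Ce(OH)3 dissolves, [Ce^3+] = s and [OH^-] = 3s.
So Ksp = s × (3s)^3 = 27s^4
s^4 = 4.16 × 10^-21 / 27, so s = 3.52 × 10^-6 M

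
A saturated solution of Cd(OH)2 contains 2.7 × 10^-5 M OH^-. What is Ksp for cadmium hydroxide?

Ksp = 9.8 × 10^-15

Cd(OH)2(s) ⇌ Cd^2+ + 2 OH^-
Stoichiometry gives [Cd^2+] = (1/2)[OH^-] = 1.35 × 10^-5 M.
Ksp = [Cd^2+][OH^-]^2
Ksp = 1.35 × 10^-5 × (2.7 x 10^-5)^2 = 9.8 x 10^-15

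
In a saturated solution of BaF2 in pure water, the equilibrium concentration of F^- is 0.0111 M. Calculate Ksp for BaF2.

BaF2(s) ⇌ Ba^2+ + 2 F^-
Stoichiometry gives [Ba^2+] = (1/2)[F^-] = 5.550 x 10^-3 M.
Ksp = [Ba^2+][F^-]^2
Ksp = 5.550 × 10^-3 × (1.11 x 10^-2)^2 = 6.84 x 10^-7

Ksp = 6.84 × 10^-7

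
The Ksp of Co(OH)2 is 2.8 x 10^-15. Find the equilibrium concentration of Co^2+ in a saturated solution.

Co(OH)2(s) <=> Co^2+(aq) + 2 OH^-(aq)
Ksp = [Co^2+][OH^-]^2
Let s = molar solubility. Then [Co^2+] = s and [OH^-] = 2s.
Substituting: Ksp = s(2s)^2 = 4s^3
s^3 = 2.8 x 10^-15 / 4, so s = 8.88 × 10^-6 M
[Co^2+] = s = 8.9 x 10^-6 M

[Co^2+] = 8.9e-6 M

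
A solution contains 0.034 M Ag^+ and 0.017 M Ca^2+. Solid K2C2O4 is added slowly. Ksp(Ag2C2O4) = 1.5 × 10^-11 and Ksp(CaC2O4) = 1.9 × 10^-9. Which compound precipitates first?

Each salt begins to precipitate when Q = Ksp, i.e. when [C2O4^2-] reaches its threshold.
For Ag2C2O4: 1.5 × 10^-11 = (0.034)^2 × [C2O4^2-]  ⇒  [C2O4^2-] = 1.3 x 10^-8 M.
For CaC2O4: 1.9 × 10^-9 = 0.017 × [C2O4^2-]  ⇒  [C2O4^2-] = 1.1 × 10^-7 M.
The salt with the lower threshold [C2O4^2-] precipitates first: Ag2C2O4.

Ag2C2O4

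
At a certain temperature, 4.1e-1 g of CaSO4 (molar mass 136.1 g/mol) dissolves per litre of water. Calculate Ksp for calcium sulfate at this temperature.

Ksp = 9.1 × 10^-6

Molar solubility s = (4.1 × 10^-1 g/L) / (136.1 g/mol) = 3.01 × 10^-3 M.
CaSO4(s) ⇌ Ca^2+ + SO4^2-
If s mol/L of CaSO4 dissolves, [Ca^2+] = s and [SO4^2-] = s.
Ksp = [Ca^2+][SO4^2-]
Ksp = (s)(s) = s^2
With s = 3.01 × 10^-3: Ksp = 9.1 × 10^-6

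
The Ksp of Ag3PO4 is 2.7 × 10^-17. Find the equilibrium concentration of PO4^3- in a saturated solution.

[PO4^3-] = 3.2 × 10^-5 M

Ag3PO4(s) ⇌ 3 Ag^+(aq) + PO4^3-(aq)
Ksp = [Ag^+]^3[PO4^3-]
For each mole of Ag3PO4 that dissolves: [Ag^+] = 3s, [PO4^3-] = s.
So Ksp = (3s)^3 × s = 27s^4
s^4 = 2.7 × 10^-17 / 27, so s = 3.16 × 10^-5 M
[PO4^3-] = s = 3.2 x 10^-5 M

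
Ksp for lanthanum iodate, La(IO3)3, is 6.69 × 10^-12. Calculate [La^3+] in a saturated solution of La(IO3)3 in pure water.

[La^3+] ≈ 7.06e-4 M

La(IO3)3(s) <=> La^3+(aq) + 3 IO3^-(aq)
Ksp = [La^3+][IO3^-]^3
With molar solubility s: [La^3+] = s, [IO3^-] = 3s.
Ksp = s(3s)^3 = 27s^4
s^4 = 6.69 × 10^-12 / 27, so s = 7.055 × 10^-4 M
[La^3+] = s = 7.06 x 10^-4 M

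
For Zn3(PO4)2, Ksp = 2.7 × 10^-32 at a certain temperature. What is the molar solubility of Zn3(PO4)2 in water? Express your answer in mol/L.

s = 1.9 × 10^-7 M

Zn3(PO4)2(s) ⇌ 3 Zn^2+ + 2 PO4^3-
Ksp = [Zn^2+]^3[PO4^3-]^2
Let s = molar solubility. Then [Zn^2+] = 3s and [PO4^3-] = 2s.
So Ksp = (3s)^3 × (2s)^2 = 108s^5
s^5 = 2.7 × 10^-32 / 108, so s = 1.9 x 10^-7 M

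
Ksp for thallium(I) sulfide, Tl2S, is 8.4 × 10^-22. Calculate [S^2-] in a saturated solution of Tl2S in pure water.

Tl2S(s) ⇌ 2 Tl^+ + S^2-
Ksp = [Tl^+]^2[S^2-]
If s mol/L of Tl2S dissolves, [Tl^+] = 2s and [S^2-] = s.
Ksp = (2s)^2s = 4s^3
s = (8.4 × 10^-22 / 4)^(1/3) = 5.94 x 10^-8 M
[S^2-] = s = 5.9 × 10^-8 M

[S^2-] = 5.9 x 10^-8 M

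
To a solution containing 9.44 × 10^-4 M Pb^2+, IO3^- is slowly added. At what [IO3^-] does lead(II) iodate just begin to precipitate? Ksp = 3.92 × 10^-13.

Pb(IO3)2(s) ⇌ Pb^2+(aq) + 2 IO3^-(aq)
Ksp = [Pb^2+][IO3^-]^2
Precipitation begins when Q = Ksp. With [Pb^2+] = 9.44 × 10^-4 M:
3.92 × 10^-13 = (9.44 × 10^-4) × [IO3^-]^2
[IO3^-] = (3.92 × 10^-13 / 9.44 × 10^-4)^(1/2) = 2.04 × 10^-5 M

2.04 × 10^-5 M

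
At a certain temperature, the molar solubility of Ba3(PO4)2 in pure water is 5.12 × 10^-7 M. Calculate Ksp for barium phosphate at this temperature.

Ksp = 3.80 x 10^-30

Ba3(PO4)2(s) ⇌ 3 Ba^2+(aq) + 2 PO4^3-(aq)
If s mol/L of Ba3(PO4)2 dissolves, [Ba^2+] = 3s and [PO4^3-] = 2s.
Ksp = [Ba^2+]^3[PO4^3-]^2
Substituting: Ksp = (3s)^3(2s)^2 = 108s^5
With s = 5.12 × 10^-7: Ksp = 3.80 × 10^-30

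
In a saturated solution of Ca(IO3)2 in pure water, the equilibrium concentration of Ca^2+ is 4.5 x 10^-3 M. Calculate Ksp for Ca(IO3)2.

Ksp ≈ 3.6e-7

Ca(IO3)2(s) ⇌ Ca^2+(aq) + 2 IO3^-(aq)
Stoichiometry gives [IO3^-] = (2/1)[Ca^2+] = 9.00 × 10^-3 M.
Ksp = [Ca^2+][IO3^-]^2
Ksp = 4.5 x 10^-3 × (9.00 x 10^-3)^2 = 3.6 × 10^-7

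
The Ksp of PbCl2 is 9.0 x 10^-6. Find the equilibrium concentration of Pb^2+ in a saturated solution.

PbCl2(s) <=> Pb^2+ + 2 Cl^-
Ksp = [Pb^2+][Cl^-]^2
If s mol/L of PbCl2 dissolves, [Pb^2+] = s and [Cl^-] = 2s.
So Ksp = s × (2s)^2 = 4s^3
s^3 = 9.0 x 10^-6 / 4, so s = 1.31 × 10^-2 M
[Pb^2+] = s = 1.3 × 10^-2 M

0.013 M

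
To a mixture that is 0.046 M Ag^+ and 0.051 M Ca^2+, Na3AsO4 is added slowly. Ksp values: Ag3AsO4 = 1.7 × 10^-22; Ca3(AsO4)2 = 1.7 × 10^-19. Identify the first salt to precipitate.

Ag3AsO4

Each salt begins to precipitate when Q = Ksp, i.e. when [AsO4^3-] reaches its threshold.
For Ag3AsO4: 1.7 × 10^-22 = (0.046)^3 × [AsO4^3-]  ⇒  [AsO4^3-] = 1.7 x 10^-18 M.
For Ca3(AsO4)2: 1.7 × 10^-19 = (0.051)^3 × [AsO4^3-]^2  ⇒  [AsO4^3-] = 3.6 × 10^-8 M.
The salt with the lower threshold [AsO4^3-] precipitates first: Ag3AsO4.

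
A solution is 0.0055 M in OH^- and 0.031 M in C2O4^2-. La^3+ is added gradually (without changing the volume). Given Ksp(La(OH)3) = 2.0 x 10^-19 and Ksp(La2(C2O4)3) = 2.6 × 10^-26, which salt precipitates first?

La(OH)3

Precipitation of each salt starts when its ion product equals its Ksp.
For La(OH)3: 2.0 x 10^-19 = (0.0055)^3 × [La^3+]  ⇒  [La^3+] = 1.2 × 10^-12 M.
For La2(C2O4)3: 2.6 × 10^-26 = (0.031)^3 × [La^3+]^2  ⇒  [La^3+] = 3.0 × 10^-11 M.
The salt with the lower threshold [La^3+] precipitates first: La(OH)3.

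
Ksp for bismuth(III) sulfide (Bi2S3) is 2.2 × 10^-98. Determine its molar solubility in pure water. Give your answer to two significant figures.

s = 1.2e-20 M

Bi2S3(s) <=> 2 Bi^3+ + 3 S^2-
Ksp = [Bi^3+]^2[S^2-]^3
Let s = molar solubility. Then [Bi^3+] = 2s and [S^2-] = 3s.
Ksp = (2s)^2(3s)^3 = 108s^5
s = (2.2 × 10^-98 / 108)^(1/5) = 1.2 x 10^-20 M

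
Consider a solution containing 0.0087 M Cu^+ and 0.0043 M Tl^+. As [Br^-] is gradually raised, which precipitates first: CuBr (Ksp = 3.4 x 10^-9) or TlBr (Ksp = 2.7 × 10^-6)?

CuBr

Each salt begins to precipitate when Q = Ksp, i.e. when [Br^-] reaches its threshold.
For CuBr: 3.4 x 10^-9 = 0.0087 × [Br^-]  ⇒  [Br^-] = 3.9 × 10^-7 M.
For TlBr: 2.7 × 10^-6 = 0.0043 × [Br^-]  ⇒  [Br^-] = 6.3 × 10^-4 M.
The salt with the lower threshold [Br^-] precipitates first: CuBr.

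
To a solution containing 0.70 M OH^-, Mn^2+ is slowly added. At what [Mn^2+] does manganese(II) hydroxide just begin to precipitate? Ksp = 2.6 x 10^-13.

[Mn^2+] = 5.3 × 10^-13 M

Mn(OH)2(s) <=> Mn^2+(aq) + 2 OH^-(aq)
Ksp = [Mn^2+][OH^-]^2
Precipitation begins when Q = Ksp. With [OH^-] = 0.70 M:
2.6 x 10^-13 = (0.70)^2 × [Mn^2+]
[Mn^2+] = (2.6 x 10^-13 / 4.90 × 10^-1) = 5.3 × 10^-13 M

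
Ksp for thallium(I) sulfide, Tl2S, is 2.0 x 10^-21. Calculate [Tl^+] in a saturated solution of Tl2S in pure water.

1.6 × 10^-7 M

Tl2S(s) ⇌ 2 Tl^+(aq) + S^2-(aq)
Ksp = [Tl^+]^2[S^2-]
For each mole of Tl2S that dissolves: [Tl^+] = 2s, [S^2-] = s.
Ksp = (2s)^2s = 4s^3
s = (2.0 x 10^-21 / 4)^(1/3) = 7.94 × 10^-8 M
[Tl^+] = 2s = 1.6 × 10^-7 M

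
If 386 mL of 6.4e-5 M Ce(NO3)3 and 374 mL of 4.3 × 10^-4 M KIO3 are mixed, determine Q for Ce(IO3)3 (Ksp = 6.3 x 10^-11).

Total volume = 386 + 374 = 760 mL.
[Ce^3+] = 6.4 × 10^-5 × (386/760) = 3.25 × 10^-5 M
[IO3^-] = 4.3 × 10^-4 × (374/760) = 2.12 × 10^-4 M
Ce(IO3)3(s) ⇌ Ce^3+ + 3 IO3^-, so Q = [Ce^3+][IO3^-]^3
Q = (3.25 x 10^-5)(2.12 x 10^-4)^3 = 3.1 x 10^-16
Q < Ksp, so no precipitate of Ce(IO3)3 forms.

3.1 x 10^-16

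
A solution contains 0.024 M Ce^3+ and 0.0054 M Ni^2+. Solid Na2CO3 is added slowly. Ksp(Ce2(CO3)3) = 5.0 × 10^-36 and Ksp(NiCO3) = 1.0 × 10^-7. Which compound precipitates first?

Precipitation of each salt starts when its ion product equals its Ksp.
For Ce2(CO3)3: 5.0 × 10^-36 = (0.024)^2 × [CO3^2-]^3  ⇒  [CO3^2-] = 2.1 x 10^-11 M.
For NiCO3: 1.0 × 10^-7 = 0.0054 × [CO3^2-]  ⇒  [CO3^2-] = 1.9 × 10^-5 M.
The salt with the lower threshold [CO3^2-] precipitates first: Ce2(CO3)3.

Ce2(CO3)3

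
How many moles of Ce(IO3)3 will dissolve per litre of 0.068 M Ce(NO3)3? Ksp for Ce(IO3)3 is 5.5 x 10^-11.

Ce(IO3)3(s) ⇌ Ce^3+ + 3 IO3^-
Ksp = [Ce^3+][IO3^-]^3
Let s be the molar solubility in this solution. [Ce^3+] = 0.068 + s ≈ 0.068, [IO3^-] = 3s (Ksp is small, so little additional dissolves).
Ksp ≈ 0.068 × (3s)^3
s = 3.1 x 10^-4 M
Check: s = 3.1 × 10^-4 ≪ 0.068, so the approximation is valid.

3.1 × 10^-4 M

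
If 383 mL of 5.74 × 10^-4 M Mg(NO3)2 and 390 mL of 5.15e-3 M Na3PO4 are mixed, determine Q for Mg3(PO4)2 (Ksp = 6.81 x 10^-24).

Total volume = 383 + 390 = 773 mL.
[Mg^2+] = 5.74 × 10^-4 × (383/773) = 2.844 x 10^-4 M
[PO4^3-] = 5.15 × 10^-3 × (390/773) = 2.598 × 10^-3 M
Mg3(PO4)2(s) ⇌ 3 Mg^2+(aq) + 2 PO4^3-(aq), so Q = [Mg^2+]^3[PO4^3-]^2
Q = (2.844 × 10^-4)^3(2.598 × 10^-3)^2 = 1.55 × 10^-16
Q > Ksp, so Mg3(PO4)2 will precipitate.

Q = 1.55 × 10^-16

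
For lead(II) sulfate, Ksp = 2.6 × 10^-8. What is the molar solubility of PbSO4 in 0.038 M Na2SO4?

s = 6.8 × 10^-7 M

PbSO4(s) <=> Pb^2+ + SO4^2-
Ksp = [Pb^2+][SO4^2-]
If s mol/L dissolves here, [Pb^2+] = s, [SO4^2-] = 0.038 + s ≈ 0.038 (since SO4^2- from Na2SO4 dominates).
Ksp ≈ s × 0.038
s = 6.8 × 10^-7 M
Check: s = 6.8 × 10^-7 ≪ 0.038, so the approximation is valid.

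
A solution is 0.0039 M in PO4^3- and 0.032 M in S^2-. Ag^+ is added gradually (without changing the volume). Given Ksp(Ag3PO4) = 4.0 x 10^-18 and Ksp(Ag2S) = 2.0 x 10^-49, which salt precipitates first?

Each salt begins to precipitate when Q = Ksp, i.e. when [Ag^+] reaches its threshold.
For Ag3PO4: 4.0 x 10^-18 = 0.0039 × [Ag^+]^3  ⇒  [Ag^+] = 1.0 × 10^-5 M.
For Ag2S: 2.0 x 10^-49 = 0.032 × [Ag^+]^2  ⇒  [Ag^+] = 2.5 × 10^-24 M.
The salt with the lower threshold [Ag^+] precipitates first: Ag2S.

Ag2S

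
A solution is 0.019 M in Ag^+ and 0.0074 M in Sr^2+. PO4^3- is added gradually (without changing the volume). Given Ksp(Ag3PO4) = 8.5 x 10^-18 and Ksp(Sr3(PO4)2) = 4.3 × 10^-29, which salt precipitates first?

Ag3PO4

Precipitation of each salt starts when its ion product equals its Ksp.
For Ag3PO4: 8.5 x 10^-18 = (0.019)^3 × [PO4^3-]  ⇒  [PO4^3-] = 1.2 × 10^-12 M.
For Sr3(PO4)2: 4.3 × 10^-29 = (0.0074)^3 × [PO4^3-]^2  ⇒  [PO4^3-] = 1.0 × 10^-11 M.
The salt with the lower threshold [PO4^3-] precipitates first: Ag3PO4.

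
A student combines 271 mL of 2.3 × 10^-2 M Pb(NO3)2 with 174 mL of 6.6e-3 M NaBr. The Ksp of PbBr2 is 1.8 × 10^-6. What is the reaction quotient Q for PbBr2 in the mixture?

Total volume = 271 + 174 = 445 mL.
[Pb^2+] = 2.3 × 10^-2 × (271/445) = 1.40 × 10^-2 M
[Br^-] = 6.6 x 10^-3 × (174/445) = 2.58 × 10^-3 M
PbBr2(s) ⇌ Pb^2+(aq) + 2 Br^-(aq), so Q = [Pb^2+][Br^-]^2
Q = (1.40 × 10^-2)(2.58 x 10^-3)^2 = 9.3 × 10^-8
Q < Ksp, so no precipitate of PbBr2 forms.

9.3 x 10^-8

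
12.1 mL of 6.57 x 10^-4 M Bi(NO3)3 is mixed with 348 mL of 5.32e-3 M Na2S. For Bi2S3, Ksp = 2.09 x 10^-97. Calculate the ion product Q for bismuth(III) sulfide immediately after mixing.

Total volume = 12.1 + 348 = 360.1 mL.
[Bi^3+] = 6.57 × 10^-4 × (12.1/360.1) = 2.208 × 10^-5 M
[S^2-] = 5.32 × 10^-3 × (348/360.1) = 5.141 × 10^-3 M
Bi2S3(s) ⇌ 2 Bi^3+(aq) + 3 S^2-(aq), so Q = [Bi^3+]^2[S^2-]^3
Q = (2.208 × 10^-5)^2(5.141 × 10^-3)^3 = 6.62 × 10^-17
Q > Ksp, so Bi2S3 will precipitate.

Q ≈ 6.62 x 10^-17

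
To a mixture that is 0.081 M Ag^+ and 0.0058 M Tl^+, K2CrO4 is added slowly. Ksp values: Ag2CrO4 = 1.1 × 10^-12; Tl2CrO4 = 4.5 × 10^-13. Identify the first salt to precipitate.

Ag2CrO4

Precipitation of each salt starts when its ion product equals its Ksp.
For Ag2CrO4: 1.1 × 10^-12 = (0.081)^2 × [CrO4^2-]  ⇒  [CrO4^2-] = 1.7 x 10^-10 M.
For Tl2CrO4: 4.5 × 10^-13 = (0.0058)^2 × [CrO4^2-]  ⇒  [CrO4^2-] = 1.3 x 10^-8 M.
The salt with the lower threshold [CrO4^2-] precipitates first: Ag2CrO4.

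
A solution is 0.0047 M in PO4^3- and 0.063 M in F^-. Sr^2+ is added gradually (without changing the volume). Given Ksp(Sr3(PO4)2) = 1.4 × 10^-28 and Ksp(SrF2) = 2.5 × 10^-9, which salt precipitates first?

Sr3(PO4)2

Each salt begins to precipitate when Q = Ksp, i.e. when [Sr^2+] reaches its threshold.
For Sr3(PO4)2: 1.4 × 10^-28 = (0.0047)^2 × [Sr^2+]^3  ⇒  [Sr^2+] = 1.9 x 10^-8 M.
For SrF2: 2.5 × 10^-9 = (0.063)^2 × [Sr^2+]  ⇒  [Sr^2+] = 6.3 × 10^-7 M.
The salt with the lower threshold [Sr^2+] precipitates first: Sr3(PO4)2.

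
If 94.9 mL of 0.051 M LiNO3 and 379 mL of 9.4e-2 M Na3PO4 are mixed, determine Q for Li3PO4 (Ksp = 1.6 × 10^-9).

Total volume = 94.9 + 379 = 473.9 mL.
[Li^+] = 5.1 × 10^-2 × (94.9/473.9) = 1.02 × 10^-2 M
[PO4^3-] = 9.4 × 10^-2 × (379/473.9) = 7.52 × 10^-2 M
Li3PO4(s) ⇌ 3 Li^+(aq) + PO4^3-(aq), so Q = [Li^+]^3[PO4^3-]
Q = (1.02 × 10^-2)^3(7.52 × 10^-2) = 8.0 × 10^-8
Q > Ksp, so Li3PO4 will precipitate.

Q ≈ 8.0 × 10^-8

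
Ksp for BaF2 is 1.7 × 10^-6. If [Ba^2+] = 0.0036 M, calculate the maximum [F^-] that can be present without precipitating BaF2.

[F^-] = 2.2e-2 M

BaF2(s) <=> Ba^2+(aq) + 2 F^-(aq)
Ksp = [Ba^2+][F^-]^2
Precipitation begins when Q = Ksp. With [Ba^2+] = 0.0036 M:
1.7 × 10^-6 = (0.0036) × [F^-]^2
[F^-] = (1.7 × 10^-6 / 3.6 × 10^-3)^(1/2) = 2.2 × 10^-2 M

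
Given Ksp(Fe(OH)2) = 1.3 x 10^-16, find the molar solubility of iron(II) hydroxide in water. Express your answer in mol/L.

s ≈ 3.2e-6 M

Fe(OH)2(s) ⇌ Fe^2+ + 2 OH^-
Ksp = [Fe^2+][OH^-]^2
Let s = molar solubility. Then [Fe^2+] = s and [OH^-] = 2s.
Substituting: Ksp = s(2s)^2 = 4s^3
s^3 = 1.3 x 10^-16 / 4, so s = 3.2 × 10^-6 M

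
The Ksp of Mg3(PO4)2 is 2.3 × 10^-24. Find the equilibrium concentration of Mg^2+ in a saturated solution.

Mg3(PO4)2(s) <=> 3 Mg^2+(aq) + 2 PO4^3-(aq)
Ksp = [Mg^2+]^3[PO4^3-]^2
If s mol/L of Mg3(PO4)2 dissolves, [Mg^2+] = 3s and [PO4^3-] = 2s.
Substituting: Ksp = (3s)^3(2s)^2 = 108s^5
s = (2.3 × 10^-24 / 108)^(1/5) = 7.34 × 10^-6 M
[Mg^2+] = 3s = 2.2 × 10^-5 M

[Mg^2+] = 2.2 × 10^-5 M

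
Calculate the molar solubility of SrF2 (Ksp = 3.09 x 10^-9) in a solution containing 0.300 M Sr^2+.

SrF2(s) <=> Sr^2+(aq) + 2 F^-(aq)
Ksp = [Sr^2+][F^-]^2
Let s = moles of SrF2 that dissolve per litre. [Sr^2+] = 0.300 + s ≈ 0.300, [F^-] = 2s (since the Sr^2+ already present dominates).
Ksp ≈ 0.300 × (2s)^2
s = 5.07 x 10^-5 M
Check: s = 5.1 × 10^-5 ≪ 0.300, so the approximation is valid.

s = 5.07 × 10^-5 M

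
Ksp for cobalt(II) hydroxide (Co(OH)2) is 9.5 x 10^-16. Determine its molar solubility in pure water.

Co(OH)2(s) ⇌ Co^2+ + 2 OH^-
Ksp = [Co^2+][OH^-]^2
Let s = molar solubility. Then [Co^2+] = s and [OH^-] = 2s.
Substituting: Ksp = s(2s)^2 = 4s^3
s^3 = 9.5 x 10^-16 / 4, so s = 6.2 x 10^-6 M

s ≈ 6.2 x 10^-6 M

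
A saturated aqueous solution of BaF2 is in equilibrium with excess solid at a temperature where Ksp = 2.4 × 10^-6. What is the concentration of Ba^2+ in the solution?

BaF2(s) <=> Ba^2+(aq) + 2 F^-(aq)
Ksp = [Ba^2+][F^-]^2
Let s = molar solubility. Then [Ba^2+] = s and [F^-] = 2s.
So Ksp = s × (2s)^2 = 4s^3
Solving, s = (2.4 × 10^-6/4)^(1/3) = 8.43 x 10^-3 M
[Ba^2+] = s = 8.4 × 10^-3 M

8.4 x 10^-3 M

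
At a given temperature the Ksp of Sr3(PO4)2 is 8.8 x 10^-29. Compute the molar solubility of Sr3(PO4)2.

Sr3(PO4)2(s) <=> 3 Sr^2+(aq) + 2 PO4^3-(aq)
Ksp = [Sr^2+]^3[PO4^3-]^2
If s mol/L of Sr3(PO4)2 dissolves, [Sr^2+] = 3s and [PO4^3-] = 2s.
Ksp = (3s)^3(2s)^2 = 108s^5
s = (8.8 x 10^-29 / 108)^(1/5) = 9.6 x 10^-7 M

s ≈ 9.6 × 10^-7 M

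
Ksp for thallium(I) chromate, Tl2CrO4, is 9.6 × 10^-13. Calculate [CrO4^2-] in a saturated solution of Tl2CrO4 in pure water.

[CrO4^2-] = 6.2e-5 M

Tl2CrO4(s) ⇌ 2 Tl^+(aq) + CrO4^2-(aq)
Ksp = [Tl^+]^2[CrO4^2-]
If s mol/L of Tl2CrO4 dissolves, [Tl^+] = 2s and [CrO4^2-] = s.
Ksp = (2s)^2s = 4s^3
s^3 = 9.6 × 10^-13 / 4, so s = 6.21 × 10^-5 M
[CrO4^2-] = s = 6.2 × 10^-5 M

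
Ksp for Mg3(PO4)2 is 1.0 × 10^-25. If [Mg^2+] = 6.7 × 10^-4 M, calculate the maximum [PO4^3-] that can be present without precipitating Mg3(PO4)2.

1.8 x 10^-8 M

Mg3(PO4)2(s) ⇌ 3 Mg^2+ + 2 PO4^3-
Ksp = [Mg^2+]^3[PO4^3-]^2
Precipitation begins when Q = Ksp. With [Mg^2+] = 6.7 × 10^-4 M:
1.0 × 10^-25 = (6.7 × 10^-4)^3 × [PO4^3-]^2
[PO4^3-] = (1.0 × 10^-25 / 3.01 × 10^-10)^(1/2) = 1.8 x 10^-8 M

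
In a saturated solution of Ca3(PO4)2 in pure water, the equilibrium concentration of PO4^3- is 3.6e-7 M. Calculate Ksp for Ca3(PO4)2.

Ksp ≈ 2.0e-32

Ca3(PO4)2(s) ⇌ 3 Ca^2+ + 2 PO4^3-
Stoichiometry gives [Ca^2+] = (3/2)[PO4^3-] = 5.40 × 10^-7 M.
Ksp = [Ca^2+]^3[PO4^3-]^2
Ksp = (5.40 x 10^-7)^3 × (3.6 × 10^-7)^2 = 2.0 x 10^-32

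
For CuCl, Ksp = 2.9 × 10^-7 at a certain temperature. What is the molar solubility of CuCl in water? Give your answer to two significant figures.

s = 5.4e-4 M

CuCl(s) <=> Cu^+(aq) + Cl^-(aq)
Ksp = [Cu^+][Cl^-]
If s mol/L of CuCl dissolves, [Cu^+] = s and [Cl^-] = s.
Ksp = s × s = s^2
s = √(2.9 × 10^-7) = 5.4 × 10^-4 M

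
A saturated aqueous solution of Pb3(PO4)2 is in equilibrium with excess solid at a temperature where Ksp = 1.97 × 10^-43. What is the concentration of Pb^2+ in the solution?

Pb3(PO4)2(s) ⇌ 3 Pb^2+ + 2 PO4^3-
Ksp = [Pb^2+]^3[PO4^3-]^2
If s mol/L of Pb3(PO4)2 dissolves, [Pb^2+] = 3s and [PO4^3-] = 2s.
Ksp = (3s)^3(2s)^2 = 108s^5
s^5 = 1.97 × 10^-43 / 108, so s = 1.128 × 10^-9 M
[Pb^2+] = 3s = 3.38 × 10^-9 M

[Pb^2+] ≈ 3.38e-9 M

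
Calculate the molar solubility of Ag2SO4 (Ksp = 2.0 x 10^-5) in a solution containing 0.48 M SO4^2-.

Ag2SO4(s) <=> 2 Ag^+ + SO4^2-
Ksp = [Ag^+]^2[SO4^2-]
Let s be the molar solubility in this solution. [Ag^+] = 2s, [SO4^2-] = 0.48 + s ≈ 0.48 (Ksp is small, so little additional dissolves).
Ksp ≈ (2s)^2 × 0.48
s = 3.2 x 10^-3 M
Check: s = 3.2 × 10^-3 ≪ 0.48, so the approximation is valid.

s ≈ 3.2 × 10^-3 M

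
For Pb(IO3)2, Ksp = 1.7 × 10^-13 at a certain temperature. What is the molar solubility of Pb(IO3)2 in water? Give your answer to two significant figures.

Pb(IO3)2(s) ⇌ Pb^2+(aq) + 2 IO3^-(aq)
Ksp = [Pb^2+][IO3^-]^2
For each mole of Pb(IO3)2 that dissolves: [Pb^2+] = s, [IO3^-] = 2s.
Ksp = s(2s)^2 = 4s^3
s = (1.7 × 10^-13 / 4)^(1/3) = 3.5 x 10^-5 M

s = 3.5e-5 M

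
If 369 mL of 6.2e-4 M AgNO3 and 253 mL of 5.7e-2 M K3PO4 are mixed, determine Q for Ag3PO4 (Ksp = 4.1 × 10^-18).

Total volume = 369 + 253 = 622 mL.
[Ag^+] = 6.2 × 10^-4 × (369/622) = 3.68 x 10^-4 M
[PO4^3-] = 5.7 x 10^-2 × (253/622) = 2.32 × 10^-2 M
Ag3PO4(s) ⇌ 3 Ag^+ + PO4^3-, so Q = [Ag^+]^3[PO4^3-]
Q = (3.68 x 10^-4)^3(2.32 × 10^-2) = 1.2 × 10^-12
Q > Ksp, so Ag3PO4 will precipitate.

Q ≈ 1.2 x 10^-12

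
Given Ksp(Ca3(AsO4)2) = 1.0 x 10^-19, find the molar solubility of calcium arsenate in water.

Ca3(AsO4)2(s) <=> 3 Ca^2+(aq) + 2 AsO4^3-(aq)
Ksp = [Ca^2+]^3[AsO4^3-]^2
For each mole of Ca3(AsO4)2 that dissolves: [Ca^2+] = 3s, [AsO4^3-] = 2s.
Ksp = (3s)^3(2s)^2 = 108s^5
s^5 = 1.0 x 10^-19 / 108, so s = 6.2 × 10^-5 M

s ≈ 6.2 × 10^-5 M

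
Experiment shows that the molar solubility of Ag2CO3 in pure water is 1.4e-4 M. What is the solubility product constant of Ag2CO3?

Ag2CO3(s) <=> 2 Ag^+ + CO3^2-
If s mol/L of Ag2CO3 dissolves, [Ag^+] = 2s and [CO3^2-] = s.
Ksp = [Ag^+]^2[CO3^2-]
Ksp = (2s)^2s = 4s^3
Ksp = 4 × (1.4 x 10^-4)^3 = 1.1 x 10^-11

Ksp = 1.1 × 10^-11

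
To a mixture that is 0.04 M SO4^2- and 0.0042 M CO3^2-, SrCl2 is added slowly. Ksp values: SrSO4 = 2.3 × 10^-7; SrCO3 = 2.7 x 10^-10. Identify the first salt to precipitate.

SrCO3

Each salt begins to precipitate when Q = Ksp, i.e. when [Sr^2+] reaches its threshold.
For SrSO4: 2.3 × 10^-7 = 0.04 × [Sr^2+]  ⇒  [Sr^2+] = 5.8 x 10^-6 M.
For SrCO3: 2.7 x 10^-10 = 0.0042 × [Sr^2+]  ⇒  [Sr^2+] = 6.4 x 10^-8 M.
The salt with the lower threshold [Sr^2+] precipitates first: SrCO3.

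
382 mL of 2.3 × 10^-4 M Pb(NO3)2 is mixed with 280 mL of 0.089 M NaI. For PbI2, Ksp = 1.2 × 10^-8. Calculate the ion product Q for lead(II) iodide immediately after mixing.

1.9 × 10^-7

Total volume = 382 + 280 = 662 mL.
[Pb^2+] = 2.3 x 10^-4 × (382/662) = 1.33 × 10^-4 M
[I^-] = 8.9 x 10^-2 × (280/662) = 3.76 × 10^-2 M
PbI2(s) ⇌ Pb^2+(aq) + 2 I^-(aq), so Q = [Pb^2+][I^-]^2
Q = (1.33 × 10^-4)(3.76 x 10^-2)^2 = 1.9 x 10^-7
Q > Ksp, so PbI2 will precipitate.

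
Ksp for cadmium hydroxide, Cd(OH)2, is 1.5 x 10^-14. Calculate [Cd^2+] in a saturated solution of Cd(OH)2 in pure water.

[Cd^2+] = 1.6 x 10^-5 M

Cd(OH)2(s) ⇌ Cd^2+ + 2 OH^-
Ksp = [Cd^2+][OH^-]^2
Let s = molar solubility. Then [Cd^2+] = s and [OH^-] = 2s.
So Ksp = s × (2s)^2 = 4s^3
s^3 = 1.5 x 10^-14 / 4, so s = 1.55 × 10^-5 M
[Cd^2+] = s = 1.6 x 10^-5 M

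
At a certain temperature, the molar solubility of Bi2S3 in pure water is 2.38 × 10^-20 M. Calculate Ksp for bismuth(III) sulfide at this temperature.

Bi2S3(s) ⇌ 2 Bi^3+(aq) + 3 S^2-(aq)
If s mol/L of Bi2S3 dissolves, [Bi^3+] = 2s and [S^2-] = 3s.
Ksp = [Bi^3+]^2[S^2-]^3
Ksp = (2s)^2(3s)^3 = 108s^5
With s = 2.38 × 10^-20: Ksp = 8.25 x 10^-97

Ksp = 8.25e-97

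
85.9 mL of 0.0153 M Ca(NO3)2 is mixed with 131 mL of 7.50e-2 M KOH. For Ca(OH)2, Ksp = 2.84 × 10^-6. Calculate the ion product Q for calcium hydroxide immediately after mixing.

Total volume = 85.9 + 131 = 216.9 mL.
[Ca^2+] = 1.53 × 10^-2 × (85.9/216.9) = 6.059 × 10^-3 M
[OH^-] = 7.50 × 10^-2 × (131/216.9) = 4.530 × 10^-2 M
Ca(OH)2(s) ⇌ Ca^2+ + 2 OH^-, so Q = [Ca^2+][OH^-]^2
Q = (6.059 × 10^-3)(4.530 x 10^-2)^2 = 1.24 × 10^-5
Q > Ksp, so Ca(OH)2 will precipitate.

Q ≈ 1.24e-5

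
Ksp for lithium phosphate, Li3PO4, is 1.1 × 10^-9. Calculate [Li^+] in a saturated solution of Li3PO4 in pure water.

[Li^+] ≈ 7.6 × 10^-3 M

Li3PO4(s) <=> 3 Li^+ + PO4^3-
Ksp = [Li^+]^3[PO4^3-]
For each mole of Li3PO4 that dissolves: [Li^+] = 3s, [PO4^3-] = s.
So Ksp = (3s)^3 × s = 27s^4
s^4 = 1.1 × 10^-9 / 27, so s = 2.53 × 10^-3 M
[Li^+] = 3s = 7.6 × 10^-3 M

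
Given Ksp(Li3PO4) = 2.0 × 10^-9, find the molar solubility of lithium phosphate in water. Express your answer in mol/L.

Li3PO4(s) ⇌ 3 Li^+(aq) + PO4^3-(aq)
Ksp = [Li^+]^3[PO4^3-]
With molar solubility s: [Li^+] = 3s, [PO4^3-] = s.
So Ksp = (3s)^3 × s = 27s^4
s^4 = 2.0 × 10^-9 / 27, so s = 2.9 × 10^-3 M

s = 2.9 × 10^-3 M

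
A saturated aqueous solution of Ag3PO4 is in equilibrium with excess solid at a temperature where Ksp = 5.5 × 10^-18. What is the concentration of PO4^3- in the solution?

[PO4^3-] = 2.1 x 10^-5 M

Ag3PO4(s) ⇌ 3 Ag^+(aq) + PO4^3-(aq)
Ksp = [Ag^+]^3[PO4^3-]
For each mole of Ag3PO4 that dissolves: [Ag^+] = 3s, [PO4^3-] = s.
Substituting: Ksp = (3s)^3s = 27s^4
Solving, s = (5.5 × 10^-18/27)^(1/4) = 2.12 × 10^-5 M
[PO4^3-] = s = 2.1 × 10^-5 M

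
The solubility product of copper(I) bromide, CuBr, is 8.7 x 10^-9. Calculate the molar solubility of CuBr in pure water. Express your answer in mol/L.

s = 9.3 x 10^-5 M

CuBr(s) ⇌ Cu^+(aq) + Br^-(aq)
Ksp = [Cu^+][Br^-]
If s mol/L of CuBr dissolves, [Cu^+] = s and [Br^-] = s.
Ksp = s × s = s^2
s = (8.7 x 10^-9)^(1/2) = 9.3 × 10^-5 M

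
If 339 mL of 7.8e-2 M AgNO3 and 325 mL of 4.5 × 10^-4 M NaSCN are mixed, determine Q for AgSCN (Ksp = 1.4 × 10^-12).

8.8 × 10^-6

Total volume = 339 + 325 = 664 mL.
[Ag^+] = 7.8 × 10^-2 × (339/664) = 3.98 × 10^-2 M
[SCN^-] = 4.5 × 10^-4 × (325/664) = 2.20 × 10^-4 M
AgSCN(s) ⇌ Ag^+ + SCN^-, so Q = [Ag^+][SCN^-]
Q = (3.98 × 10^-2)(2.20 x 10^-4) = 8.8 × 10^-6
Q > Ksp, so AgSCN will precipitate.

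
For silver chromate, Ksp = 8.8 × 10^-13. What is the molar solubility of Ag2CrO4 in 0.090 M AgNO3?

s ≈ 1.1 x 10^-10 M

Ag2CrO4(s) ⇌ 2 Ag^+ + CrO4^2-
Ksp = [Ag^+]^2[CrO4^2-]
Let s = moles of Ag2CrO4 that dissolve per litre. [Ag^+] = 0.090 + 2s ≈ 0.090, [CrO4^2-] = s (common-ion effect: Ag^+ is already 0.090 M).
Ksp ≈ (0.090)^2 × s
s = 1.1 × 10^-10 M
Check: 2s = 2.2 x 10^-10 ≪ 0.090, so the approximation is valid.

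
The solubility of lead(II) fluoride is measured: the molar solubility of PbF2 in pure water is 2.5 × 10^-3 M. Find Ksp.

PbF2(s) ⇌ Pb^2+(aq) + 2 F^-(aq)
For each mole of PbF2 that dissolves: [Pb^2+] = s, [F^-] = 2s.
Ksp = [Pb^2+][F^-]^2
Substituting: Ksp = s(2s)^2 = 4s^3
Ksp = 4 × (2.5 × 10^-3)^3 = 6.3 × 10^-8

Ksp = 6.3e-8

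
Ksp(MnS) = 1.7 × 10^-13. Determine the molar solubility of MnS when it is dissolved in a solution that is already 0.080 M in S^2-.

MnS(s) <=> Mn^2+ + S^2-
Ksp = [Mn^2+][S^2-]
Let s be the molar solubility in this solution. [Mn^2+] = s, [S^2-] = 0.080 + s ≈ 0.080 (since the S^2- already present dominates).
Ksp ≈ s × 0.080
s = 2.1 × 10^-12 M
Check: s = 2.1 × 10^-12 ≪ 0.080, so the approximation is valid.

s ≈ 2.1 × 10^-12 M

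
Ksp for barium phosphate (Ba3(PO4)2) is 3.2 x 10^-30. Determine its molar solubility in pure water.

Ba3(PO4)2(s) ⇌ 3 Ba^2+(aq) + 2 PO4^3-(aq)
Ksp = [Ba^2+]^3[PO4^3-]^2
With molar solubility s: [Ba^2+] = 3s, [PO4^3-] = 2s.
So Ksp = (3s)^3 × (2s)^2 = 108s^5
s = (3.2 x 10^-30 / 108)^(1/5) = 4.9 × 10^-7 M

s ≈ 4.9 × 10^-7 M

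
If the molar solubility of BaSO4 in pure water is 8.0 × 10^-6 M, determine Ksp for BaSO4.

Ksp = 6.4 x 10^-11

BaSO4(s) ⇌ Ba^2+ + SO4^2-
If s mol/L of BaSO4 dissolves, [Ba^2+] = s and [SO4^2-] = s.
Ksp = [Ba^2+][SO4^2-]
Ksp = s × s = s^2
Ksp = (8.0 x 10^-6)^2 = 6.4 × 10^-11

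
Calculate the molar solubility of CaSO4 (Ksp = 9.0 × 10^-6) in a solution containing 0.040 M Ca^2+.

s ≈ 2.3e-4 M

CaSO4(s) ⇌ Ca^2+ + SO4^2-
Ksp = [Ca^2+][SO4^2-]
Let s = moles of CaSO4 that dissolve per litre. [Ca^2+] = 0.040 + s ≈ 0.040, [SO4^2-] = s (since the Ca^2+ already present dominates).
Ksp ≈ 0.040 × s
s = 2.3 × 10^-4 M
Check: s = 2.3 x 10^-4 ≪ 0.040, so the approximation is valid.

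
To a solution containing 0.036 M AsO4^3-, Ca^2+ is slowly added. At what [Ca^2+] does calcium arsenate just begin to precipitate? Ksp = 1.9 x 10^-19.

[Ca^2+] ≈ 5.3e-6 M

Ca3(AsO4)2(s) ⇌ 3 Ca^2+ + 2 AsO4^3-
Ksp = [Ca^2+]^3[AsO4^3-]^2
Precipitation begins when Q = Ksp. With [AsO4^3-] = 0.036 M:
1.9 x 10^-19 = (0.036)^2 × [Ca^2+]^3
[Ca^2+] = (1.9 x 10^-19 / 1.30 × 10^-3)^(1/3) = 5.3 x 10^-6 M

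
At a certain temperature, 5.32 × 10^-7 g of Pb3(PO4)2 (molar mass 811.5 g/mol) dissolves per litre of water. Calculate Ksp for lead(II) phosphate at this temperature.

1.31e-44

Molar solubility s = (5.32 x 10^-7 g/L) / (811.5 g/mol) = 6.556 × 10^-10 M.
Pb3(PO4)2(s) ⇌ 3 Pb^2+ + 2 PO4^3-
For each mole of Pb3(PO4)2 that dissolves: [Pb^2+] = 3s, [PO4^3-] = 2s.
Ksp = [Pb^2+]^3[PO4^3-]^2
So Ksp = (3s)^3 × (2s)^2 = 108s^5
Ksp = 108 × (6.556 × 10^-10)^5 = 1.31 × 10^-44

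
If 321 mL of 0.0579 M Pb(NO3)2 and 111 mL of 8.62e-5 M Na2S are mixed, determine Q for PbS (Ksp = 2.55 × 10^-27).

Total volume = 321 + 111 = 432 mL.
[Pb^2+] = 5.79 x 10^-2 × (321/432) = 4.302 × 10^-2 M
[S^2-] = 8.62 × 10^-5 × (111/432) = 2.215 x 10^-5 M
PbS(s) ⇌ Pb^2+ + S^2-, so Q = [Pb^2+][S^2-]
Q = (4.302 × 10^-2)(2.215 × 10^-5) = 9.53 × 10^-7
Q > Ksp, so PbS will precipitate.

9.53e-7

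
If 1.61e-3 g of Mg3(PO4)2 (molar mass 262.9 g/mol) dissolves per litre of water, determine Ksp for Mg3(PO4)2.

Molar solubility s = (1.61 × 10^-3 g/L) / (262.9 g/mol) = 6.124 × 10^-6 M.
Mg3(PO4)2(s) <=> 3 Mg^2+(aq) + 2 PO4^3-(aq)
Let s = molar solubility. Then [Mg^2+] = 3s and [PO4^3-] = 2s.
Ksp = [Mg^2+]^3[PO4^3-]^2
Substituting: Ksp = (3s)^3(2s)^2 = 108s^5
Ksp = 108 × (6.124 × 10^-6)^5 = 9.30 × 10^-25

Ksp ≈ 9.30 x 10^-25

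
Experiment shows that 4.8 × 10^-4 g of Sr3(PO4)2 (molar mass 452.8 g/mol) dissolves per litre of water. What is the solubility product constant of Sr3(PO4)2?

Ksp = 1.4 x 10^-28

Molar solubility s = (4.8 × 10^-4 g/L) / (452.8 g/mol) = 1.06 × 10^-6 M.
Sr3(PO4)2(s) ⇌ 3 Sr^2+(aq) + 2 PO4^3-(aq)
For each mole of Sr3(PO4)2 that dissolves: [Sr^2+] = 3s, [PO4^3-] = 2s.
Ksp = [Sr^2+]^3[PO4^3-]^2
Ksp = (3s)^3(2s)^2 = 108s^5
Ksp = 108 × (1.06 x 10^-6)^5 = 1.4 × 10^-28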